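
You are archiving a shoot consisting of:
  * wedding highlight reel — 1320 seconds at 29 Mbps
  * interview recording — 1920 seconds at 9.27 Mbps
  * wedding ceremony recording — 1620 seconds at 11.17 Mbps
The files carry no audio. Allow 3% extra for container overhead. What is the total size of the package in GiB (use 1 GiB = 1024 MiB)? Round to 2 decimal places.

wedding highlight reel: 29.000 Mbps × 1320 s × 1.03 = 39428.4 Mb
interview recording: 9.270 Mbps × 1920 s × 1.03 = 18332.4 Mb
wedding ceremony recording: 11.170 Mbps × 1620 s × 1.03 = 18638.3 Mb
Total: 76399.0 Mb = 9549.9 MB.
= 8.894 GiB.

8.89 GiB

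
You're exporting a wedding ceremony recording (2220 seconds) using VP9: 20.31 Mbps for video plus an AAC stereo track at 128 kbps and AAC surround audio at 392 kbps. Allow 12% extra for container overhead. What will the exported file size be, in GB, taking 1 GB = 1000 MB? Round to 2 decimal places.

6.47 GB

Audio total: 128 + 392 = 520 kbps = 0.520 Mbps.
Total bitrate: 20.31 + 0.520 = 20.830 Mbps.
Stream data: 20.830 Mbps × 2220 s = 46242.6 Mb.
With 12% container overhead: ×1.12.
51,792 Mb ÷ 8 = 6,474 MB → 6.474 GB.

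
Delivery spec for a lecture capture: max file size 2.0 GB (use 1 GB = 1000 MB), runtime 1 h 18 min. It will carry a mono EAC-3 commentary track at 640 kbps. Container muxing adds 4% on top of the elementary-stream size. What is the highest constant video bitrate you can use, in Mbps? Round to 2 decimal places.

2.65 Mbps

Budget: 2.0 GB = 16000.0 Mb.
Stream payload after overhead: 16000.0 / 1.04 = 15384.6 Mb.
1 h 18 min = 78 min = 4680 s
Total bitrate budget: 15384.6 Mb / 4680 s = 3.287 Mbps.
Audio: 640 kbps = 0.640 Mbps.
Video: 3.287 − 0.640 = 2.647 Mbps.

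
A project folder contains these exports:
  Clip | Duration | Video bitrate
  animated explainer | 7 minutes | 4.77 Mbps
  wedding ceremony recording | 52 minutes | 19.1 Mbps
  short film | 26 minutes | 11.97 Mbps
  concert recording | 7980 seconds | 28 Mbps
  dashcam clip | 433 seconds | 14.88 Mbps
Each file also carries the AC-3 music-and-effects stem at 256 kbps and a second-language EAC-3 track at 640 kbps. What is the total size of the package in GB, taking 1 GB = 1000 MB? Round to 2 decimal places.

40.28 GB

Audio total: 256 + 640 = 896 kbps = 0.896 Mbps.
animated explainer: 5.666 Mbps × 420 s = 2379.7 Mb
wedding ceremony recording: 19.996 Mbps × 3120 s = 62387.5 Mb
short film: 12.866 Mbps × 1560 s = 20071.0 Mb
concert recording: 28.896 Mbps × 7980 s = 230590.1 Mb
dashcam clip: 15.776 Mbps × 433 s = 6831.0 Mb
Total: 322259.3 Mb = 40282.4 MB.
= 40.28 GB.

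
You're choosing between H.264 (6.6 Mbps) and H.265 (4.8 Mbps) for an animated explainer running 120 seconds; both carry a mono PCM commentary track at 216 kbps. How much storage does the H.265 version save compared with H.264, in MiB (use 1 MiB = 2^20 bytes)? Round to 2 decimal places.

25.75 MiB

Audio: 216 kbps = 0.216 Mbps.
H.264: 6.816 Mbps × 120 s = 817.9 Mb = 97.504 MiB.
H.265: 5.016 Mbps × 120 s = 601.9 Mb = 71.754 MiB.
Saving: 97.504 − 71.754 = 25.749 MiB.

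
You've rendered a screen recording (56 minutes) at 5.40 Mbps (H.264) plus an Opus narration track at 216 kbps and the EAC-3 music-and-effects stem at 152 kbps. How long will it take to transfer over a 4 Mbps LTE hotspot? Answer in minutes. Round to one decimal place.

80.8 minutes

56 min = 3360 s
Audio total: 216 + 152 = 368 kbps = 0.368 Mbps.
Total bitrate: 5.768 Mbps.
File: 5.768 Mbps × 3360 s = 19380.5 Mb.
At 4 Mbps: 19380.5 / 4 = 4845.1 s ≈ 80.8 minutes.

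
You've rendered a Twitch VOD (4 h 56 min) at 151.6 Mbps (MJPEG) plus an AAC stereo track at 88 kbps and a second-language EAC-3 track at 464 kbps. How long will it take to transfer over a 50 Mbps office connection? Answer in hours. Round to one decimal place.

4 h 56 min = 296 min = 17760 s
Audio total: 88 + 464 = 552 kbps = 0.552 Mbps.
Total bitrate: 152.152 Mbps.
File: 152.152 Mbps × 17760 s = 2702219.5 Mb.
At 50 Mbps: 2702219.5 / 50 = 54044.4 s ≈ 15 hours.

15.0 hours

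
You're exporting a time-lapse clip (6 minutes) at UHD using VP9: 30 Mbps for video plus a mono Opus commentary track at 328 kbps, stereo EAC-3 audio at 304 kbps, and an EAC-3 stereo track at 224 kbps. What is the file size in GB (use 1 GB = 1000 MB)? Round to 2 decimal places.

1.39 GB

6 min = 360 s
Audio total: 328 + 304 + 224 = 856 kbps = 0.856 Mbps.
Total bitrate: 30 + 0.856 = 30.856 Mbps.
Stream data: 30.856 Mbps × 360 s = 11108.2 Mb.
11,108 Mb ÷ 8 = 1,389 MB → 1.389 GB.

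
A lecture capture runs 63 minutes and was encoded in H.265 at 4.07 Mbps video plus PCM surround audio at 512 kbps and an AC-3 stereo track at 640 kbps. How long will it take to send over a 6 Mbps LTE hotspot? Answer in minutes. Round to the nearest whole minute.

55 minutes

63 min = 3780 s
Audio total: 512 + 640 = 1152 kbps = 1.152 Mbps.
Total bitrate: 5.222 Mbps.
File: 5.222 Mbps × 3780 s = 19739.2 Mb.
At 6 Mbps: 19739.2 / 6 = 3289.9 s ≈ 54.8 minutes.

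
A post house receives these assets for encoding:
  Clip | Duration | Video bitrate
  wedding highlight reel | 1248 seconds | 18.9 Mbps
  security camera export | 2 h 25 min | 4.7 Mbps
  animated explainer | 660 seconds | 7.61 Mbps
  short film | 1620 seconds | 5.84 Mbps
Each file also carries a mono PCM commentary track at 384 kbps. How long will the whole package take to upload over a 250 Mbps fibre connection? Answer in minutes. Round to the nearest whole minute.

Audio: 384 kbps = 0.384 Mbps.
wedding highlight reel: 19.284 Mbps × 1248 s = 24066.4 Mb
security camera export: 5.084 Mbps × 8700 s = 44230.8 Mb
animated explainer: 7.994 Mbps × 660 s = 5276.0 Mb
short film: 6.224 Mbps × 1620 s = 10082.9 Mb
Total: 83656.2 Mb = 10457.0 MB.
At 250 Mbps: 83656.2 / 250 = 335 s ≈ 5.58 minutes.

6 minutes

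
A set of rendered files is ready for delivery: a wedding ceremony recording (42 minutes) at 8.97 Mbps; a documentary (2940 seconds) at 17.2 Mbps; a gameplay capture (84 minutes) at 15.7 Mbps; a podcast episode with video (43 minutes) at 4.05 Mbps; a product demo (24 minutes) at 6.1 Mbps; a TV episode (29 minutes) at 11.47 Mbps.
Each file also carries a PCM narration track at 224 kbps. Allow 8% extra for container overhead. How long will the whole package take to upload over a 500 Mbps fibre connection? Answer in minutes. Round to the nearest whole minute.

Audio: 224 kbps = 0.224 Mbps.
wedding ceremony recording: 9.194 Mbps × 2520 s × 1.08 = 25022.4 Mb
documentary: 17.424 Mbps × 2940 s × 1.08 = 55324.7 Mb
gameplay capture: 15.924 Mbps × 5040 s × 1.08 = 86677.5 Mb
podcast episode with video: 4.274 Mbps × 2580 s × 1.08 = 11909.1 Mb
product demo: 6.324 Mbps × 1440 s × 1.08 = 9835.1 Mb
TV episode: 11.694 Mbps × 1740 s × 1.08 = 21975.4 Mb
Total: 210744.1 Mb = 26343.0 MB.
At 500 Mbps: 210744.1 / 500 = 421 s ≈ 7.02 minutes.

7 minutes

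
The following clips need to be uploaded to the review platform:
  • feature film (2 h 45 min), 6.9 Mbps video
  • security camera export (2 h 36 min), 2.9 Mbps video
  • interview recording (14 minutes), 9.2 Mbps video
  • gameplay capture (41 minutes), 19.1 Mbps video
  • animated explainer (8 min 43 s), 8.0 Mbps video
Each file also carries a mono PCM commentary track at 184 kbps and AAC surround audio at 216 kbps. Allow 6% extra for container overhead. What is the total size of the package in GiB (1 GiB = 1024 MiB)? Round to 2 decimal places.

20.19 GiB

Audio total: 184 + 216 = 400 kbps = 0.400 Mbps.
feature film: 7.300 Mbps × 9900 s × 1.06 = 76606.2 Mb
security camera export: 3.300 Mbps × 9360 s × 1.06 = 32741.3 Mb
interview recording: 9.600 Mbps × 840 s × 1.06 = 8547.8 Mb
gameplay capture: 19.500 Mbps × 2460 s × 1.06 = 50848.2 Mb
animated explainer: 8.400 Mbps × 523 s × 1.06 = 4656.8 Mb
Total: 173400.3 Mb = 21675.0 MB.
= 20.19 GiB.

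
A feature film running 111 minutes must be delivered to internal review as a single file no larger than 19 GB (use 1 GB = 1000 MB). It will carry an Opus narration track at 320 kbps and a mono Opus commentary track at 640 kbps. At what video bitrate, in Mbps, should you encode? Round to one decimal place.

Budget: 19 GB = 152000.0 Mb.
111 min = 6660 s
Total bitrate budget: 152000.0 Mb / 6660 s = 22.823 Mbps.
Audio total: 320 + 640 = 960 kbps = 0.960 Mbps.
Video: 22.823 − 0.960 = 21.863 Mbps.

21.9 Mbps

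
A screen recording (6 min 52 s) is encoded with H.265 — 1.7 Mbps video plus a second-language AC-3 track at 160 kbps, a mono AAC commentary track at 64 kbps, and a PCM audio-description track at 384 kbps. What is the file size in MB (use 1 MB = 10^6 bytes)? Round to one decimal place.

6 min 52 s = 412 s
Audio total: 160 + 64 + 384 = 608 kbps = 0.608 Mbps.
Total bitrate: 1.7 + 0.608 = 2.308 Mbps.
Stream data: 2.308 Mbps × 412 s = 950.9 Mb.
950.9 Mb ÷ 8 = 118.9 MB → 118.9 MB.

118.9 MB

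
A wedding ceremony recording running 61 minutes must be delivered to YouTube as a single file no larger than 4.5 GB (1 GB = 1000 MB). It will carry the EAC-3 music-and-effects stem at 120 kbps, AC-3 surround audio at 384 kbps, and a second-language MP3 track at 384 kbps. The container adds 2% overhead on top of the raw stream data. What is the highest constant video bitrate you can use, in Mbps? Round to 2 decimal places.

8.76 Mbps

Budget: 4.5 GB = 36000.0 Mb.
Stream payload after overhead: 36000.0 / 1.02 = 35294.1 Mb.
61 min = 3660 s
Total bitrate budget: 35294.1 Mb / 3660 s = 9.643 Mbps.
Audio total: 120 + 384 + 384 = 888 kbps = 0.888 Mbps.
Video: 9.643 − 0.888 = 8.755 Mbps.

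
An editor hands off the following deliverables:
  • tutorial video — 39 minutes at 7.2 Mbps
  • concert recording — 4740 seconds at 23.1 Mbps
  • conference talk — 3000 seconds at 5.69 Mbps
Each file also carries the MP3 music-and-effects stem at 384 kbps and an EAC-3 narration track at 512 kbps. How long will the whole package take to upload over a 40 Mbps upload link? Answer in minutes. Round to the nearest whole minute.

64 minutes

Audio total: 384 + 512 = 896 kbps = 0.896 Mbps.
tutorial video: 8.096 Mbps × 2340 s = 18944.6 Mb
concert recording: 23.996 Mbps × 4740 s = 113741.0 Mb
conference talk: 6.586 Mbps × 3000 s = 19758.0 Mb
Total: 152443.7 Mb = 19055.5 MB.
At 40 Mbps: 152443.7 / 40 = 3811 s ≈ 63.5 minutes.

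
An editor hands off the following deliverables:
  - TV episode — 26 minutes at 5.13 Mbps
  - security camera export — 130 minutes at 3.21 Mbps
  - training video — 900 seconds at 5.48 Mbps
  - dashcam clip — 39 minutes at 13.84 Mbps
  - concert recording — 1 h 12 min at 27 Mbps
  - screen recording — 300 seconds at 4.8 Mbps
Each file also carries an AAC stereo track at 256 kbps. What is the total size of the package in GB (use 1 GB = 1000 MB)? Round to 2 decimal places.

24.11 GB

Audio: 256 kbps = 0.256 Mbps.
TV episode: 5.386 Mbps × 1560 s = 8402.2 Mb
security camera export: 3.466 Mbps × 7800 s = 27034.8 Mb
training video: 5.736 Mbps × 900 s = 5162.4 Mb
dashcam clip: 14.096 Mbps × 2340 s = 32984.6 Mb
concert recording: 27.256 Mbps × 4320 s = 117745.9 Mb
screen recording: 5.056 Mbps × 300 s = 1516.8 Mb
Total: 192846.7 Mb = 24105.8 MB.
= 24.11 GB.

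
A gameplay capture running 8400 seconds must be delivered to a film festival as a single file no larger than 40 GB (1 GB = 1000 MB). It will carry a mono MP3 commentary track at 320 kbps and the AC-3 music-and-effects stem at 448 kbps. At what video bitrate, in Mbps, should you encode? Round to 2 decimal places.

Budget: 40 GB = 320000.0 Mb.
Total bitrate budget: 320000.0 Mb / 8400 s = 38.095 Mbps.
Audio total: 320 + 448 = 768 kbps = 0.768 Mbps.
Video: 38.095 − 0.768 = 37.327 Mbps.

37.33 Mbps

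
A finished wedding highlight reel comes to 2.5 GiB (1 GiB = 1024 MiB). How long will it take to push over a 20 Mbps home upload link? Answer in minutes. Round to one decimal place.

17.9 minutes

File: 2.5 GiB = 21474.8 Mb.
At 20 Mbps: 21474.8 / 20 = 1073.7 s ≈ 17.9 minutes.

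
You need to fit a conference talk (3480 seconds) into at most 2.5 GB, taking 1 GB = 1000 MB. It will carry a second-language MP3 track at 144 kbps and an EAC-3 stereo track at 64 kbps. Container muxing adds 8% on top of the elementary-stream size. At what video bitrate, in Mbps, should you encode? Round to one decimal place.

5.1 Mbps

Budget: 2.5 GB = 20000.0 Mb.
Stream payload after overhead: 20000.0 / 1.08 = 18518.5 Mb.
Total bitrate budget: 18518.5 Mb / 3480 s = 5.321 Mbps.
Audio total: 144 + 64 = 208 kbps = 0.208 Mbps.
Video: 5.321 − 0.208 = 5.113 Mbps.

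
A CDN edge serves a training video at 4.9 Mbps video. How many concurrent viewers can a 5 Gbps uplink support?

1020

5 Gbps = 5,000 Mbps; 5,000 / 4.900 = 1020.41 → 1020 viewers.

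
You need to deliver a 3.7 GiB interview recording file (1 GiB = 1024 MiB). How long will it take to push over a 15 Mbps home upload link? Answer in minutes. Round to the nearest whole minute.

35 minutes

File: 3.7 GiB = 31782.8 Mb.
At 15 Mbps: 31782.8 / 15 = 2118.9 s ≈ 35.3 minutes.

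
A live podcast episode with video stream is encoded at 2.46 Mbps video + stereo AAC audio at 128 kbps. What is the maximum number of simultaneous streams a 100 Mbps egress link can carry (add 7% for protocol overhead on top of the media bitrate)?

36

Audio: 128 kbps = 0.128 Mbps.
Per-viewer media rate: 2.588 Mbps.
On the wire with 7% overhead: 2.769 Mbps.
100 Mbps = 100.0 Mbps; 100.0 / 2.769 = 36.11 → 36 viewers.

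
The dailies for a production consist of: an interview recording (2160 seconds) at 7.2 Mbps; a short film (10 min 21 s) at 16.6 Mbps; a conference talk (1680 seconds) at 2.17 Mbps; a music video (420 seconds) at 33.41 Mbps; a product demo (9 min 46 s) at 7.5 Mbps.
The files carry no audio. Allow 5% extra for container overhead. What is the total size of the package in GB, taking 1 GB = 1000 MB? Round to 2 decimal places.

interview recording: 7.200 Mbps × 2160 s × 1.05 = 16329.6 Mb
short film: 16.600 Mbps × 621 s × 1.05 = 10824.0 Mb
conference talk: 2.170 Mbps × 1680 s × 1.05 = 3827.9 Mb
music video: 33.410 Mbps × 420 s × 1.05 = 14733.8 Mb
product demo: 7.500 Mbps × 586 s × 1.05 = 4614.8 Mb
Total: 50330.1 Mb = 6291.3 MB.
= 6.291 GB.

6.29 GB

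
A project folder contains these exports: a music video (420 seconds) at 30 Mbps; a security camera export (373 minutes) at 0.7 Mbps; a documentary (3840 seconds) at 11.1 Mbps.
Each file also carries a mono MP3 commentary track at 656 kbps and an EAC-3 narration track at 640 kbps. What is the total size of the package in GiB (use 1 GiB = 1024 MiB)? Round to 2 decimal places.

Audio total: 656 + 640 = 1296 kbps = 1.296 Mbps.
music video: 31.296 Mbps × 420 s = 13144.3 Mb
security camera export: 1.996 Mbps × 22380 s = 44670.5 Mb
documentary: 12.396 Mbps × 3840 s = 47600.6 Mb
Total: 105415.4 Mb = 13176.9 MB.
= 12.27 GiB.

12.27 GiB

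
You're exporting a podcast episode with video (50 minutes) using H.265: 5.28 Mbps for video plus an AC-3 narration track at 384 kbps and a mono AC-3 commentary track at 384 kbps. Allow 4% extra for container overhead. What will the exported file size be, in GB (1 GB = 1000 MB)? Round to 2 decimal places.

50 min = 3000 s
Audio total: 384 + 384 = 768 kbps = 0.768 Mbps.
Total bitrate: 5.28 + 0.768 = 6.048 Mbps.
Stream data: 6.048 Mbps × 3000 s = 18144.0 Mb.
With 4% container overhead: ×1.04.
18,870 Mb ÷ 8 = 2,359 MB → 2.359 GB.

2.36 GB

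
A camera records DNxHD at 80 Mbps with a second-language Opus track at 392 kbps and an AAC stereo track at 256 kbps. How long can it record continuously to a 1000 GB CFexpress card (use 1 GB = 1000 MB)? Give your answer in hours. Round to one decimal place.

27.6 hours

Audio total: 392 + 256 = 648 kbps = 0.648 Mbps.
Total bitrate: 80 + 0.648 = 80.648 Mbps.
Capacity: 1000 GB = 8,000,000 Mb.
Recording time: 8,000,000 / 80.648 = 99,197 s ≈ 27.6 hours.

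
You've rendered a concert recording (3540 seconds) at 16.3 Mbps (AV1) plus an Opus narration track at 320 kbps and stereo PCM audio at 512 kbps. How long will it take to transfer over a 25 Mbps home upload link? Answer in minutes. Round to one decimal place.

40.4 minutes

Audio total: 320 + 512 = 832 kbps = 0.832 Mbps.
Total bitrate: 17.132 Mbps.
File: 17.132 Mbps × 3540 s = 60647.3 Mb.
At 25 Mbps: 60647.3 / 25 = 2425.9 s ≈ 40.4 minutes.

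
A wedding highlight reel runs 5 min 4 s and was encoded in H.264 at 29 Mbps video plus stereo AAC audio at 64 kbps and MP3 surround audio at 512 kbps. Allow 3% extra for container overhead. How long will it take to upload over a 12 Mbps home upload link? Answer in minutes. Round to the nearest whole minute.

5 min 4 s = 304 s
Audio total: 64 + 512 = 576 kbps = 0.576 Mbps.
Total bitrate: 29.576 Mbps.
File: 29.576 Mbps × 304 s = 8991.1 Mb.
With 3% container overhead: ×1.03. → 9260.8 Mb.
At 12 Mbps: 9260.8 / 12 = 771.7 s ≈ 12.9 minutes.

13 minutes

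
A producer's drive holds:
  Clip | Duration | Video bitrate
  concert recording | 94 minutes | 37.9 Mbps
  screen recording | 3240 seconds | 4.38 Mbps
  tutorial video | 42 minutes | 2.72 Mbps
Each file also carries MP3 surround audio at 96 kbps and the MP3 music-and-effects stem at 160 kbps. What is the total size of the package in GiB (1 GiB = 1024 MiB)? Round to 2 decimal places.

27.67 GiB

Audio total: 96 + 160 = 256 kbps = 0.256 Mbps.
concert recording: 38.156 Mbps × 5640 s = 215199.8 Mb
screen recording: 4.636 Mbps × 3240 s = 15020.6 Mb
tutorial video: 2.976 Mbps × 2520 s = 7499.5 Mb
Total: 237720.0 Mb = 29715.0 MB.
= 27.67 GiB.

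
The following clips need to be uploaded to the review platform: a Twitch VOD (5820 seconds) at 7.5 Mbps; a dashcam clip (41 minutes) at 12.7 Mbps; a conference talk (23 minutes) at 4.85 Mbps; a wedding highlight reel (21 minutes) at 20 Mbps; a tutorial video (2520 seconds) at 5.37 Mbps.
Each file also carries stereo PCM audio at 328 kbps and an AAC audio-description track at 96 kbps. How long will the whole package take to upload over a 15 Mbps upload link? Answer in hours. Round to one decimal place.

Audio total: 328 + 96 = 424 kbps = 0.424 Mbps.
Twitch VOD: 7.924 Mbps × 5820 s = 46117.7 Mb
dashcam clip: 13.124 Mbps × 2460 s = 32285.0 Mb
conference talk: 5.274 Mbps × 1380 s = 7278.1 Mb
wedding highlight reel: 20.424 Mbps × 1260 s = 25734.2 Mb
tutorial video: 5.794 Mbps × 2520 s = 14600.9 Mb
Total: 126016.0 Mb = 15752.0 MB.
At 15 Mbps: 126016.0 / 15 = 8401 s ≈ 2.33 hours.

2.3 hours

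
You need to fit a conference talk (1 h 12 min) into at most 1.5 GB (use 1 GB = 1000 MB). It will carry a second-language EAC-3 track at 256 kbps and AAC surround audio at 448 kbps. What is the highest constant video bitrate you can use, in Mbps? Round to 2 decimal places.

Budget: 1.5 GB = 12000.0 Mb.
1 h 12 min = 72 min = 4320 s
Total bitrate budget: 12000.0 Mb / 4320 s = 2.778 Mbps.
Audio total: 256 + 448 = 704 kbps = 0.704 Mbps.
Video: 2.778 − 0.704 = 2.074 Mbps.

2.07 Mbps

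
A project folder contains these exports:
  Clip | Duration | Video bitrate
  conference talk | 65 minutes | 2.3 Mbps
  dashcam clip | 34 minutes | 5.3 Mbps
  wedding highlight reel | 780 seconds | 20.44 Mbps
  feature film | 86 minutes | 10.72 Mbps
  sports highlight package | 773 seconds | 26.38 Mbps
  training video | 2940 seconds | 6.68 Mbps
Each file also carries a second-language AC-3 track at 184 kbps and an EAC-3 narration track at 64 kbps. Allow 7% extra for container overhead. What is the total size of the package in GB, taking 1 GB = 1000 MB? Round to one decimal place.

Audio total: 184 + 64 = 248 kbps = 0.248 Mbps.
conference talk: 2.548 Mbps × 3900 s × 1.07 = 10632.8 Mb
dashcam clip: 5.548 Mbps × 2040 s × 1.07 = 12110.2 Mb
wedding highlight reel: 20.688 Mbps × 780 s × 1.07 = 17266.2 Mb
feature film: 10.968 Mbps × 5160 s × 1.07 = 60556.5 Mb
sports highlight package: 26.628 Mbps × 773 s × 1.07 = 22024.3 Mb
training video: 6.928 Mbps × 2940 s × 1.07 = 21794.1 Mb
Total: 144384.1 Mb = 18048.0 MB.
= 18.05 GB.

18.0 GB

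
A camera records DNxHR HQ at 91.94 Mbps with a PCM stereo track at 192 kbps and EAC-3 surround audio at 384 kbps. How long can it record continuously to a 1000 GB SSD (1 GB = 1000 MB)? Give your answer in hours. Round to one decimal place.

Audio total: 192 + 384 = 576 kbps = 0.576 Mbps.
Total bitrate: 91.94 + 0.576 = 92.516 Mbps.
Capacity: 1000 GB = 8,000,000 Mb.
Recording time: 8,000,000 / 92.516 = 86,472 s ≈ 24.0 hours.

24.0 hours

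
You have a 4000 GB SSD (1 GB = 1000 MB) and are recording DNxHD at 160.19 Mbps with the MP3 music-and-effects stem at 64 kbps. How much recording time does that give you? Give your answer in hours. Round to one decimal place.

Audio: 64 kbps = 0.064 Mbps.
Total bitrate: 160.19 + 0.064 = 160.254 Mbps.
Capacity: 4000 GB = 32,000,000 Mb.
Recording time: 32,000,000 / 160.254 = 199,683 s ≈ 55.5 hours.

55.5 hours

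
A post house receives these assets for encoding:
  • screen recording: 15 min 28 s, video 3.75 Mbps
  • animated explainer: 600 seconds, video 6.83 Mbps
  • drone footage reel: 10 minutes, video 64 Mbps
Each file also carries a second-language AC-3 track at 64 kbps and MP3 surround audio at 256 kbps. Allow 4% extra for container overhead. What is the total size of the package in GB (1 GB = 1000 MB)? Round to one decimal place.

6.1 GB

Audio total: 64 + 256 = 320 kbps = 0.320 Mbps.
screen recording: 4.070 Mbps × 928 s × 1.04 = 3928.0 Mb
animated explainer: 7.150 Mbps × 600 s × 1.04 = 4461.6 Mb
drone footage reel: 64.320 Mbps × 600 s × 1.04 = 40135.7 Mb
Total: 48525.3 Mb = 6065.7 MB.
= 6.066 GB.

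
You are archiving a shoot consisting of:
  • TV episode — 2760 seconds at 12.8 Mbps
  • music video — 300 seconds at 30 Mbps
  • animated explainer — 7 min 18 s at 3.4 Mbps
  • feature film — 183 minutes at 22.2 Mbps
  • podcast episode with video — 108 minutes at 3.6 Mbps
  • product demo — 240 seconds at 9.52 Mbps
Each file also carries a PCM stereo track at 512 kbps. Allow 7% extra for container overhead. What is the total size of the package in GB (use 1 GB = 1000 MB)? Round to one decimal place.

Audio: 512 kbps = 0.512 Mbps.
TV episode: 13.312 Mbps × 2760 s × 1.07 = 39313.0 Mb
music video: 30.512 Mbps × 300 s × 1.07 = 9794.4 Mb
animated explainer: 3.912 Mbps × 438 s × 1.07 = 1833.4 Mb
feature film: 22.712 Mbps × 10980 s × 1.07 = 266834.2 Mb
podcast episode with video: 4.112 Mbps × 6480 s × 1.07 = 28511.0 Mb
product demo: 10.032 Mbps × 240 s × 1.07 = 2576.2 Mb
Total: 348862.1 Mb = 43607.8 MB.
= 43.61 GB.

43.6 GB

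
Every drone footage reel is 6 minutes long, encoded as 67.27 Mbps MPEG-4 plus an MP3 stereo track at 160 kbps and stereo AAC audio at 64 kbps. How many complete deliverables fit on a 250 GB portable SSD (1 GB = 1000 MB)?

6 min = 360 s
Audio total: 160 + 64 = 224 kbps = 0.224 Mbps.
Total bitrate: 67.494 Mbps.
Per item: 67.494 Mbps × 360 s = 24,298 Mb = 3,037 MB.
Capacity: 250 GB = 2,000,000 Mb; 82.31 items → 82 complete.

82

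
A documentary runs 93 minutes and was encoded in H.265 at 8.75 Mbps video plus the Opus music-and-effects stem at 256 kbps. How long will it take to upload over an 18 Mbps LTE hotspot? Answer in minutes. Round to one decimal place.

93 min = 5580 s
Audio: 256 kbps = 0.256 Mbps.
Total bitrate: 9.006 Mbps.
File: 9.006 Mbps × 5580 s = 50253.5 Mb.
At 18 Mbps: 50253.5 / 18 = 2791.9 s ≈ 46.5 minutes.

46.5 minutes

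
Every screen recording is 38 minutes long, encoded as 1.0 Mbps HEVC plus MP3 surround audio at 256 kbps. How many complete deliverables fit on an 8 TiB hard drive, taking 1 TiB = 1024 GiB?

24572

38 min = 2280 s
Audio: 256 kbps = 0.256 Mbps.
Total bitrate: 1.256 Mbps.
Per item: 1.256 Mbps × 2280 s = 2,864 Mb = 358.0 MB.
Capacity: 8 TiB = 70,368,744 Mb; 24572.84 items → 24572 complete.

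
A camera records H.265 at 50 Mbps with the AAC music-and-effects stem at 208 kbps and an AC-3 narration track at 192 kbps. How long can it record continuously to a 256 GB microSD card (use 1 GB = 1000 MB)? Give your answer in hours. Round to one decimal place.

11.3 hours

Audio total: 208 + 192 = 400 kbps = 0.400 Mbps.
Total bitrate: 50 + 0.400 = 50.400 Mbps.
Capacity: 256 GB = 2,048,000 Mb.
Recording time: 2,048,000 / 50.400 = 40,635 s ≈ 11.3 hours.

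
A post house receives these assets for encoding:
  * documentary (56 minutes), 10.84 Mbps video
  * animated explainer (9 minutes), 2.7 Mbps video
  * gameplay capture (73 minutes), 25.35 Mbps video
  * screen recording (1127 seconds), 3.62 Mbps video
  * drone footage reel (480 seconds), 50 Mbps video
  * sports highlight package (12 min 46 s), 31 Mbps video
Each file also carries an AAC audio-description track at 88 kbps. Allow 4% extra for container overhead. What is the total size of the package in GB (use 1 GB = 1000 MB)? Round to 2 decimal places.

26.22 GB

Audio: 88 kbps = 0.088 Mbps.
documentary: 10.928 Mbps × 3360 s × 1.04 = 38186.8 Mb
animated explainer: 2.788 Mbps × 540 s × 1.04 = 1565.7 Mb
gameplay capture: 25.438 Mbps × 4380 s × 1.04 = 115875.2 Mb
screen recording: 3.708 Mbps × 1127 s × 1.04 = 4346.1 Mb
drone footage reel: 50.088 Mbps × 480 s × 1.04 = 25003.9 Mb
sports highlight package: 31.088 Mbps × 766 s × 1.04 = 24765.9 Mb
Total: 209743.7 Mb = 26218.0 MB.
= 26.22 GB.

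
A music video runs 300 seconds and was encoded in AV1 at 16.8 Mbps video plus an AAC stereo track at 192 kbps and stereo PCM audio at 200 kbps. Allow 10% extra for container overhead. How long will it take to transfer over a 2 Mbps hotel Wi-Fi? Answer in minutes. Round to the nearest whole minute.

Audio total: 192 + 200 = 392 kbps = 0.392 Mbps.
Total bitrate: 17.192 Mbps.
File: 17.192 Mbps × 300 s = 5157.6 Mb.
With 10% container overhead: ×1.10. → 5673.4 Mb.
At 2 Mbps: 5673.4 / 2 = 2836.7 s ≈ 47.3 minutes.

47 minutes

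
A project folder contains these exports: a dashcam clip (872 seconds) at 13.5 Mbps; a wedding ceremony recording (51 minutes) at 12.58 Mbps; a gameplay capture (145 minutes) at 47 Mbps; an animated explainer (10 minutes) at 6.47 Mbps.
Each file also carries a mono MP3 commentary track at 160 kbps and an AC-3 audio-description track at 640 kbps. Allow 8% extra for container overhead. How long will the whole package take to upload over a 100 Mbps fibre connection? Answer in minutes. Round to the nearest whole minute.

85 minutes

Audio total: 160 + 640 = 800 kbps = 0.800 Mbps.
dashcam clip: 14.300 Mbps × 872 s × 1.08 = 13467.2 Mb
wedding ceremony recording: 13.380 Mbps × 3060 s × 1.08 = 44218.2 Mb
gameplay capture: 47.800 Mbps × 8700 s × 1.08 = 449128.8 Mb
animated explainer: 7.270 Mbps × 600 s × 1.08 = 4711.0 Mb
Total: 511525.2 Mb = 63940.6 MB.
At 100 Mbps: 511525.2 / 100 = 5115 s ≈ 85.3 minutes.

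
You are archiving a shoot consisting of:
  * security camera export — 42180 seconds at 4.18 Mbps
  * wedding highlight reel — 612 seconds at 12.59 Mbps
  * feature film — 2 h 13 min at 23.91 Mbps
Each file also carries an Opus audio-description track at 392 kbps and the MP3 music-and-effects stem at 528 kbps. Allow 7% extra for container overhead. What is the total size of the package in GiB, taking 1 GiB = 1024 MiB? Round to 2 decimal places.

52.51 GiB

Audio total: 392 + 528 = 920 kbps = 0.920 Mbps.
security camera export: 5.100 Mbps × 42180 s × 1.07 = 230176.3 Mb
wedding highlight reel: 13.510 Mbps × 612 s × 1.07 = 8846.9 Mb
feature film: 24.830 Mbps × 7980 s × 1.07 = 212013.4 Mb
Total: 451036.6 Mb = 56379.6 MB.
= 52.51 GiB.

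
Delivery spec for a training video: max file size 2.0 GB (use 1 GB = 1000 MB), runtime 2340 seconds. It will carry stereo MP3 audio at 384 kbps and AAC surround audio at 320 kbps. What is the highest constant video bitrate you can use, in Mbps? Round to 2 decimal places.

6.13 Mbps

Budget: 2.0 GB = 16000.0 Mb.
Total bitrate budget: 16000.0 Mb / 2340 s = 6.838 Mbps.
Audio total: 384 + 320 = 704 kbps = 0.704 Mbps.
Video: 6.838 − 0.704 = 6.134 Mbps.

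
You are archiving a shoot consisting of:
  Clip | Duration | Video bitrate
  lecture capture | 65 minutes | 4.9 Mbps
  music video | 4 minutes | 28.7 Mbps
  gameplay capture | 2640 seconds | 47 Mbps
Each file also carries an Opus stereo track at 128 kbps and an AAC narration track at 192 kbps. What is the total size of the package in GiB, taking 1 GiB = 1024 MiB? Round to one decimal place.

17.7 GiB

Audio total: 128 + 192 = 320 kbps = 0.320 Mbps.
lecture capture: 5.220 Mbps × 3900 s = 20358.0 Mb
music video: 29.020 Mbps × 240 s = 6964.8 Mb
gameplay capture: 47.320 Mbps × 2640 s = 124924.8 Mb
Total: 152247.6 Mb = 19031.0 MB.
= 17.72 GiB.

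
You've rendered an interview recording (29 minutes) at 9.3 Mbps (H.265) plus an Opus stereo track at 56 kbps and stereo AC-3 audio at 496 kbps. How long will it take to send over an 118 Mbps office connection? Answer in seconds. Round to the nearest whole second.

145 seconds

29 min = 1740 s
Audio total: 56 + 496 = 552 kbps = 0.552 Mbps.
Total bitrate: 9.852 Mbps.
File: 9.852 Mbps × 1740 s = 17142.5 Mb.
At 118 Mbps: 17142.5 / 118 = 145.3 s ≈ 145 seconds.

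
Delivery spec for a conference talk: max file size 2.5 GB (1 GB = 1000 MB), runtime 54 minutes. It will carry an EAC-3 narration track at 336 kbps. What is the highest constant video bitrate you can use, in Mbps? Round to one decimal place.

5.8 Mbps

Budget: 2.5 GB = 20000.0 Mb.
54 min = 3240 s
Total bitrate budget: 20000.0 Mb / 3240 s = 6.173 Mbps.
Audio: 336 kbps = 0.336 Mbps.
Video: 6.173 − 0.336 = 5.837 Mbps.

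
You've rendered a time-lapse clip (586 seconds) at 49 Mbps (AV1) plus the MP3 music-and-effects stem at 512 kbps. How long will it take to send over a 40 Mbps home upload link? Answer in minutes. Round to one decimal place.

Audio: 512 kbps = 0.512 Mbps.
Total bitrate: 49.512 Mbps.
File: 49.512 Mbps × 586 s = 29014.0 Mb.
At 40 Mbps: 29014.0 / 40 = 725.4 s ≈ 12.1 minutes.

12.1 minutes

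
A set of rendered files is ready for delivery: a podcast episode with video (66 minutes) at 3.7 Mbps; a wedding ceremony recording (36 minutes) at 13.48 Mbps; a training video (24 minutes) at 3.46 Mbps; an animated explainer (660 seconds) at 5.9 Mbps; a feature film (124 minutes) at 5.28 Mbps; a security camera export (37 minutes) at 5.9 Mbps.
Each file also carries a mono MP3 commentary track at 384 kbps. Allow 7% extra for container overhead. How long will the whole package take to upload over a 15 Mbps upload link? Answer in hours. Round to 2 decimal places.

2.22 hours

Audio: 384 kbps = 0.384 Mbps.
podcast episode with video: 4.084 Mbps × 3960 s × 1.07 = 17304.7 Mb
wedding ceremony recording: 13.864 Mbps × 2160 s × 1.07 = 32042.5 Mb
training video: 3.844 Mbps × 1440 s × 1.07 = 5922.8 Mb
animated explainer: 6.284 Mbps × 660 s × 1.07 = 4437.8 Mb
feature film: 5.664 Mbps × 7440 s × 1.07 = 45090.0 Mb
security camera export: 6.284 Mbps × 2220 s × 1.07 = 14927.0 Mb
Total: 119724.8 Mb = 14965.6 MB.
At 15 Mbps: 119724.8 / 15 = 7982 s ≈ 2.22 hours.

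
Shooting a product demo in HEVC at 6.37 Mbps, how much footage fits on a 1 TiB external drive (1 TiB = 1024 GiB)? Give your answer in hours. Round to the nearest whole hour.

Capacity: 1 TiB = 8,796,093 Mb.
Recording time: 8,796,093 / 6.370 = 1,380,862 s ≈ 384 hours.

384 hours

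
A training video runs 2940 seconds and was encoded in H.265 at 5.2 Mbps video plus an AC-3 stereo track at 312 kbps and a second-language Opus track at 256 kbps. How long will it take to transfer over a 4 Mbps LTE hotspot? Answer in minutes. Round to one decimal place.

Audio total: 312 + 256 = 568 kbps = 0.568 Mbps.
Total bitrate: 5.768 Mbps.
File: 5.768 Mbps × 2940 s = 16957.9 Mb.
At 4 Mbps: 16957.9 / 4 = 4239.5 s ≈ 70.7 minutes.

70.7 minutes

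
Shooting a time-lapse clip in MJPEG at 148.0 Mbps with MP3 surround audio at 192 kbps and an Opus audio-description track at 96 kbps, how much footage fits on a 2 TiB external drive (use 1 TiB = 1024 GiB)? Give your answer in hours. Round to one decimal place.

33.0 hours

Audio total: 192 + 96 = 288 kbps = 0.288 Mbps.
Total bitrate: 148.0 + 0.288 = 148.288 Mbps.
Capacity: 2 TiB = 17,592,186 Mb.
Recording time: 17,592,186 / 148.288 = 118,635 s ≈ 33.0 hours.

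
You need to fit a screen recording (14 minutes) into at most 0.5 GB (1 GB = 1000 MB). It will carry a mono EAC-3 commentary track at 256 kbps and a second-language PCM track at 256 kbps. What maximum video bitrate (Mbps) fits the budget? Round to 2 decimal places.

Budget: 0.5 GB = 4000.0 Mb.
14 min = 840 s
Total bitrate budget: 4000.0 Mb / 840 s = 4.762 Mbps.
Audio total: 256 + 256 = 512 kbps = 0.512 Mbps.
Video: 4.762 − 0.512 = 4.250 Mbps.

4.25 Mbps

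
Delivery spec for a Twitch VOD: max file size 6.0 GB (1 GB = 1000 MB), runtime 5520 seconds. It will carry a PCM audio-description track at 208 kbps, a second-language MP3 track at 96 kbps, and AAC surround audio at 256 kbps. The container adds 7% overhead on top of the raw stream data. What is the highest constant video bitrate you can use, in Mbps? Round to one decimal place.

Budget: 6.0 GB = 48000.0 Mb.
Stream payload after overhead: 48000.0 / 1.07 = 44859.8 Mb.
Total bitrate budget: 44859.8 Mb / 5520 s = 8.127 Mbps.
Audio total: 208 + 96 + 256 = 560 kbps = 0.560 Mbps.
Video: 8.127 − 0.560 = 7.567 Mbps.

7.6 Mbps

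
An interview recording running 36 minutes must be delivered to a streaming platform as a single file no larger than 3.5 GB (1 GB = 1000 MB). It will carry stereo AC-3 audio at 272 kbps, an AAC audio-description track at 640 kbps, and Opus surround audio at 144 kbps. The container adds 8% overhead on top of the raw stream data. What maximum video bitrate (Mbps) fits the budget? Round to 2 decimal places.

Budget: 3.5 GB = 28000.0 Mb.
Stream payload after overhead: 28000.0 / 1.08 = 25925.9 Mb.
36 min = 2160 s
Total bitrate budget: 25925.9 Mb / 2160 s = 12.003 Mbps.
Audio total: 272 + 640 + 144 = 1056 kbps = 1.056 Mbps.
Video: 12.003 − 1.056 = 10.947 Mbps.

10.95 Mbps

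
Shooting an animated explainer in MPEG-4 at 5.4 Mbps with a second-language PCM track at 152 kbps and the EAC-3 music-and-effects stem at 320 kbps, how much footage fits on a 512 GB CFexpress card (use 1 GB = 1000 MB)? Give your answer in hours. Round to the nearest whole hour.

Audio total: 152 + 320 = 472 kbps = 0.472 Mbps.
Total bitrate: 5.4 + 0.472 = 5.872 Mbps.
Capacity: 512 GB = 4,096,000 Mb.
Recording time: 4,096,000 / 5.872 = 697,548 s ≈ 194 hours.

194 hours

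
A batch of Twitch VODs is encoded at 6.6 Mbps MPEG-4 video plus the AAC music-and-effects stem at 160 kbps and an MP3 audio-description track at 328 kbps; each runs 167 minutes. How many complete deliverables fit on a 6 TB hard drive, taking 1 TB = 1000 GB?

167 min = 10020 s
Audio total: 160 + 328 = 488 kbps = 0.488 Mbps.
Total bitrate: 7.088 Mbps.
Per item: 7.088 Mbps × 10020 s = 71,022 Mb = 8,878 MB.
Capacity: 6 TB = 48,000,000 Mb; 675.85 items → 675 complete.

675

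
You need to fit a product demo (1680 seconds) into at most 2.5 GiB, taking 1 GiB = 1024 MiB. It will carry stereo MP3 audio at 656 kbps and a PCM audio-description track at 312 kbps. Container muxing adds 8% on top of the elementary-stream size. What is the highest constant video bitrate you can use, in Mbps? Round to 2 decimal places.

10.87 Mbps

Budget: 2.5 GiB = 21474.8 Mb.
Stream payload after overhead: 21474.8 / 1.08 = 19884.1 Mb.
Total bitrate budget: 19884.1 Mb / 1680 s = 11.836 Mbps.
Audio total: 656 + 312 = 968 kbps = 0.968 Mbps.
Video: 11.836 − 0.968 = 10.868 Mbps.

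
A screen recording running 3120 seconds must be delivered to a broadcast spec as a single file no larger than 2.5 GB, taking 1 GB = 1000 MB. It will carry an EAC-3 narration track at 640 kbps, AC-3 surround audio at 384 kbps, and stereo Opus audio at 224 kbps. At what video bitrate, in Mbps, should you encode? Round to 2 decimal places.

5.16 Mbps

Budget: 2.5 GB = 20000.0 Mb.
Total bitrate budget: 20000.0 Mb / 3120 s = 6.410 Mbps.
Audio total: 640 + 384 + 224 = 1248 kbps = 1.248 Mbps.
Video: 6.410 − 1.248 = 5.162 Mbps.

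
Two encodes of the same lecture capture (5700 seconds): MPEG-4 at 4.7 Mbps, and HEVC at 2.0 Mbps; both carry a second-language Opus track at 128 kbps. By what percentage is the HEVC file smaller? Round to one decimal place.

Audio: 128 kbps = 0.128 Mbps.
MPEG-4: 4.828 Mbps × 5700 s = 27519.6 Mb = 3.440 GB.
HEVC: 2.128 Mbps × 5700 s = 12129.6 Mb = 1.516 GB.
Reduction: (1 − 1.516/3.440) × 100 = 55.92%.

55.9%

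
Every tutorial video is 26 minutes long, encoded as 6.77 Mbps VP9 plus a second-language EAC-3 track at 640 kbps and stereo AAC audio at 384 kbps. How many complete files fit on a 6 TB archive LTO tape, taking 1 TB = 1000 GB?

26 min = 1560 s
Audio total: 640 + 384 = 1024 kbps = 1.024 Mbps.
Total bitrate: 7.794 Mbps.
Per item: 7.794 Mbps × 1560 s = 12,159 Mb = 1,520 MB.
Capacity: 6 TB = 48,000,000 Mb; 3947.81 items → 3947 complete.

3947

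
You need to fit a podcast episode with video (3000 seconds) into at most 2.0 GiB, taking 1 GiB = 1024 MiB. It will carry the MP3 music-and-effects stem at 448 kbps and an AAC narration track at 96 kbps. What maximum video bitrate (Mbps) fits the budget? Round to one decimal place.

5.2 Mbps

Budget: 2.0 GiB = 17179.9 Mb.
Total bitrate budget: 17179.9 Mb / 3000 s = 5.727 Mbps.
Audio total: 448 + 96 = 544 kbps = 0.544 Mbps.
Video: 5.727 − 0.544 = 5.183 Mbps.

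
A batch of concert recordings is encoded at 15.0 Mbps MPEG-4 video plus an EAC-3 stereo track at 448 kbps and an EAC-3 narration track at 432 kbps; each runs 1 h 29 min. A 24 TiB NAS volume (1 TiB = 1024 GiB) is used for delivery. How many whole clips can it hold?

2489

1 h 29 min = 89 min = 5340 s
Audio total: 448 + 432 = 880 kbps = 0.880 Mbps.
Total bitrate: 15.880 Mbps.
Per item: 15.880 Mbps × 5340 s = 84,799 Mb = 10,600 MB.
Capacity: 24 TiB = 211,106,233 Mb; 2489.48 items → 2489 complete.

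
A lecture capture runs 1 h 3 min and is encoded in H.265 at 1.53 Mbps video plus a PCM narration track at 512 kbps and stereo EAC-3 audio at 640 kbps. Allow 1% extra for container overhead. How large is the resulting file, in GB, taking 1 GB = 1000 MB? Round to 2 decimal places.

1 h 3 min = 63 min = 3780 s
Audio total: 512 + 640 = 1152 kbps = 1.152 Mbps.
Total bitrate: 1.53 + 1.152 = 2.682 Mbps.
Stream data: 2.682 Mbps × 3780 s = 10138.0 Mb.
With 1% container overhead: ×1.01.
10,239 Mb ÷ 8 = 1,280 MB → 1.280 GB.

1.28 GB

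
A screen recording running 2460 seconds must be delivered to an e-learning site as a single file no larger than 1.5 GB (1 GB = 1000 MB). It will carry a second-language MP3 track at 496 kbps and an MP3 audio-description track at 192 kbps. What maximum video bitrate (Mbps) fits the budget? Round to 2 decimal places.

4.19 Mbps

Budget: 1.5 GB = 12000.0 Mb.
Total bitrate budget: 12000.0 Mb / 2460 s = 4.878 Mbps.
Audio total: 496 + 192 = 688 kbps = 0.688 Mbps.
Video: 4.878 − 0.688 = 4.190 Mbps.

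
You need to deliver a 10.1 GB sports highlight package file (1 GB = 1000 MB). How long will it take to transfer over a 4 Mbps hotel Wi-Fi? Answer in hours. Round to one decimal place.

File: 10.1 GB = 80800.0 Mb.
At 4 Mbps: 80800.0 / 4 = 20200.0 s ≈ 5.61 hours.

5.6 hours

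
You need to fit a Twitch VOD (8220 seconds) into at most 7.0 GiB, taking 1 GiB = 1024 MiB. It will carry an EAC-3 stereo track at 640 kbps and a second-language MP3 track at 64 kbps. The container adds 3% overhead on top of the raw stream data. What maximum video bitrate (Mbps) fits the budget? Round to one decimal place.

Budget: 7.0 GiB = 60129.5 Mb.
Stream payload after overhead: 60129.5 / 1.03 = 58378.2 Mb.
Total bitrate budget: 58378.2 Mb / 8220 s = 7.102 Mbps.
Audio total: 640 + 64 = 704 kbps = 0.704 Mbps.
Video: 7.102 − 0.704 = 6.398 Mbps.

6.4 Mbps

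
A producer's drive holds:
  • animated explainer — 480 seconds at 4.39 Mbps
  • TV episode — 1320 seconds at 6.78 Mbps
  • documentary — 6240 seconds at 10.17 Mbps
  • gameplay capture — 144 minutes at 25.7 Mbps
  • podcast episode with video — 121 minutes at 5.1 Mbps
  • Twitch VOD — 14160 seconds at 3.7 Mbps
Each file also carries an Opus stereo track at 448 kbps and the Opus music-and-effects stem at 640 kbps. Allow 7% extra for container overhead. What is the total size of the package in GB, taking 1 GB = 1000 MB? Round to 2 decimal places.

57.17 GB

Audio total: 448 + 640 = 1088 kbps = 1.088 Mbps.
animated explainer: 5.478 Mbps × 480 s × 1.07 = 2813.5 Mb
TV episode: 7.868 Mbps × 1320 s × 1.07 = 11112.8 Mb
documentary: 11.258 Mbps × 6240 s × 1.07 = 75167.4 Mb
gameplay capture: 26.788 Mbps × 8640 s × 1.07 = 247649.7 Mb
podcast episode with video: 6.188 Mbps × 7260 s × 1.07 = 48069.6 Mb
Twitch VOD: 4.788 Mbps × 14160 s × 1.07 = 72543.9 Mb
Total: 457356.9 Mb = 57169.6 MB.
= 57.17 GB.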